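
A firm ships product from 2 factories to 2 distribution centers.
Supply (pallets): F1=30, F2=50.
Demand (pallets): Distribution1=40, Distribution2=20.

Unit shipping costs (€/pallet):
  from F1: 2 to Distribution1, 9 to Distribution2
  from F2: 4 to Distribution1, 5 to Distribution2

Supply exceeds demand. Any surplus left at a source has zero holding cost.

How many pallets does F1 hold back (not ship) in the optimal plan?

Minimum-cost shipments:
  F1 to Distribution1: 30 × €2 = €60
  F2 to Distribution1: 10 × €4 = €40
  F2 to Distribution2: 20 × €5 = €100
Total cost = €200.
F1 ships 30 of its 30, leaving 0.

0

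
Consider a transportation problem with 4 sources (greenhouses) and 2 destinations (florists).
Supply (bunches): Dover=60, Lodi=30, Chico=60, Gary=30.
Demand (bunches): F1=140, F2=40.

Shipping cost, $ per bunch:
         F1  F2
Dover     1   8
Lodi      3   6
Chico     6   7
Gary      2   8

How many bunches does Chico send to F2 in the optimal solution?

Solving gives:
  Dover→F1: 60 bunches
  Lodi→F1: 30 bunches
  Chico→F1: 20 bunches
  Chico→F2: 40 bunches
  Gary→F1: 30 bunches
Total cost = $610.
So Chico→F2 carries 40 bunches.

40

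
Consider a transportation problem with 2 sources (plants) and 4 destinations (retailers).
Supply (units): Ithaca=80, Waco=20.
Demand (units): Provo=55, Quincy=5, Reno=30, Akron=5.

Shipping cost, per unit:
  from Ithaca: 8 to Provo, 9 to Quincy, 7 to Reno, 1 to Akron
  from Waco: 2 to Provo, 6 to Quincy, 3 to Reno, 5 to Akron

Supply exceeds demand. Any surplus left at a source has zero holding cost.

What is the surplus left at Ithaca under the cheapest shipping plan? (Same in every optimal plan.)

An optimal plan:
  Ithaca–Provo: 35 × 8 = 280
  Ithaca–Quincy: 5 × 9 = 45
  Ithaca–Reno: 30 × 7 = 210
  Ithaca–Akron: 5 × 1 = 5
  Waco–Provo: 20 × 2 = 40
Total cost = 580.
Ithaca ships 75 of its 80, leaving 5.

5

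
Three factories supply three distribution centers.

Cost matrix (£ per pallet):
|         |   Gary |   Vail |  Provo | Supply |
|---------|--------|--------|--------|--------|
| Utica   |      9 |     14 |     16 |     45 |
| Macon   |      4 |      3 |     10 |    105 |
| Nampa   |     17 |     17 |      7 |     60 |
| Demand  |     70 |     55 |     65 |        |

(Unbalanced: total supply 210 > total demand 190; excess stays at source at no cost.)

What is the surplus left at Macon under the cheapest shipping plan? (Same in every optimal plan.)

Minimum-cost shipments:
  Utica→Gary: 25 × £9 = £225
  Macon→Gary: 45 × £4 = £180
  Macon→Vail: 55 × £3 = £165
  Macon→Provo: 5 × £10 = £50
  Nampa→Provo: 60 × £7 = £420
Total cost = £1040.
Macon ships 105 of its 105, leaving 0.

0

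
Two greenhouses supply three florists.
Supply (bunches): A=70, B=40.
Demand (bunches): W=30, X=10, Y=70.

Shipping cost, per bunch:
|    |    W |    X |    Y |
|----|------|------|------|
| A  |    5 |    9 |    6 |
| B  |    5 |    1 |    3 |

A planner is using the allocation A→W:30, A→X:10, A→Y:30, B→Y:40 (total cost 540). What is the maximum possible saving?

Current plan cost = 30·5 + 10·9 + 30·6 + 40·3 = 540.
Optimal plan:
  A to W: 30 × 5 = 150
  A to Y: 40 × 6 = 240
  B to X: 10 × 1 = 10
  B to Y: 30 × 3 = 90
Optimal cost = 490.
Saving = 540 − 490 = 50.

50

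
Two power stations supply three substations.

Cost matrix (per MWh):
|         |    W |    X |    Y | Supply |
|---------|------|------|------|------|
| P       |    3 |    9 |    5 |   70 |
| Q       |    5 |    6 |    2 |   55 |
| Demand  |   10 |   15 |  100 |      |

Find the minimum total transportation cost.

One minimum-cost allocation:
  P→W: 10 × 3 = 30
  P→X: 15 × 9 = 135
  P→Y: 45 × 5 = 225
  Q→Y: 55 × 2 = 110
Total = 30 + 135 + 225 + 110 = 500.

500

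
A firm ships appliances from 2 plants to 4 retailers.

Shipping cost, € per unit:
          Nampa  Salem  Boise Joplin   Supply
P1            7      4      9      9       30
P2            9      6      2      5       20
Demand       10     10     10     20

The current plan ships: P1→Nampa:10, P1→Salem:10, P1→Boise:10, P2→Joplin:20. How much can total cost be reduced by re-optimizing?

Current plan cost = 10·7 + 10·4 + 10·9 + 20·5 = €300.
Optimal plan:
  P1 to Nampa: 10 × €7 = €70
  P1 to Salem: 10 × €4 = €40
  P1 to Joplin: 10 × €9 = €90
  P2 to Boise: 10 × €2 = €20
  P2 to Joplin: 10 × €5 = €50
Optimal cost = €270.
Saving = 300 − 270 = €30.

30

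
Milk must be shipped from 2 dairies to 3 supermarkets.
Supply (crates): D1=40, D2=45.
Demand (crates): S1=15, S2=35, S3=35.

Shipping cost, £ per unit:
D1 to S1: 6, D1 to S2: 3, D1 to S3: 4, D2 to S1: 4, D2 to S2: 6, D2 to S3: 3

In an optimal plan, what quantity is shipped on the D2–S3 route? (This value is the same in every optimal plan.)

30

The minimum-cost plan:
  D1→S2: 35 × £3 = £105
  D1→S3: 5 × £4 = £20
  D2→S1: 15 × £4 = £60
  D2→S3: 30 × £3 = £90
Total cost = £275.
So D2→S3 carries 30 crates.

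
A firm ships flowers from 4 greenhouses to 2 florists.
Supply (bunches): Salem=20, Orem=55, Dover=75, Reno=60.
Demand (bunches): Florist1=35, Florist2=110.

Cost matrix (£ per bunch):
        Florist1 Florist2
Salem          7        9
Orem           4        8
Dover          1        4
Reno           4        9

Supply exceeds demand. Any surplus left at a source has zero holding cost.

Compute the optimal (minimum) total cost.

A cheapest plan:
  Orem→Florist1: 20 × £4 = £80
  Orem→Florist2: 35 × £8 = £280
  Dover→Florist2: 75 × £4 = £300
  Reno→Florist1: 15 × £4 = £60
Total = 80 + 280 + 300 + 60 = £720.
(Supply check: Salem ships 0; Orem ships 55; Dover ships 75; Reno ships 15.)

720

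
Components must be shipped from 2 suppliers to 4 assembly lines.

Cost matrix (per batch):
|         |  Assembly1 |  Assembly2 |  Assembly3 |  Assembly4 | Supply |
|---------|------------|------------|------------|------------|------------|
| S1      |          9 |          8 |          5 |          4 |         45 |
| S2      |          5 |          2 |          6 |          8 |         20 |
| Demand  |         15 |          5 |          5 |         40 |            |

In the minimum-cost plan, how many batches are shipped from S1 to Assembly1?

0

Optimal shipments:
  S1->Assembly3: 5 × 5 = 25
  S1->Assembly4: 40 × 4 = 160
  S2->Assembly1: 15 × 5 = 75
  S2->Assembly2: 5 × 2 = 10
Total cost = 270.
The route S1→Assembly1 is not used.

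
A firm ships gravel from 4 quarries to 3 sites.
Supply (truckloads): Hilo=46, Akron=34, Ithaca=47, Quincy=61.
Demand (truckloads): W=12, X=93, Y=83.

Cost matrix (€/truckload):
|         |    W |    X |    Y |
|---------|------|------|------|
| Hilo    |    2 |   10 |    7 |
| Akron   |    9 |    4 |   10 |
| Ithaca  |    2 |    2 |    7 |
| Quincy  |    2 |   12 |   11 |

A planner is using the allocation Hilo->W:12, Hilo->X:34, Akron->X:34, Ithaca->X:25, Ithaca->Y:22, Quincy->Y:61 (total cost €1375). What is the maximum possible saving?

248

Current plan cost = 12·2 + 34·10 + 34·4 + 25·2 + 22·7 + 61·11 = €1375.
Optimal plan:
  Hilo→Y: 46 × €7 = €322
  Akron→X: 34 × €4 = €136
  Ithaca→X: 47 × €2 = €94
  Quincy→W: 12 × €2 = €24
  Quincy→X: 12 × €12 = €144
  Quincy→Y: 37 × €11 = €407
Optimal cost = €1127.
Saving = 1375 − 1127 = €248.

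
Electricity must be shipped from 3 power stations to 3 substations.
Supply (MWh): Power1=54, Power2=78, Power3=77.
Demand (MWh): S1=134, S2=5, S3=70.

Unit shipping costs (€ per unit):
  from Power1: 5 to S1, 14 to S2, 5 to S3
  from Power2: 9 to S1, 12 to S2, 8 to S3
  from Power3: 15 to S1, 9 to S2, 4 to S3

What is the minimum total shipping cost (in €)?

1327

One minimum-cost allocation:
  Power1 to S1: 54 × €5 = €270
  Power2 to S1: 78 × €9 = €702
  Power3 to S1: 2 × €15 = €30
  Power3 to S2: 5 × €9 = €45
  Power3 to S3: 70 × €4 = €280
Total = 270 + 702 + 30 + 45 + 280 = €1327.
(Supply check: Power1 ships 54; Power2 ships 78; Power3 ships 77.)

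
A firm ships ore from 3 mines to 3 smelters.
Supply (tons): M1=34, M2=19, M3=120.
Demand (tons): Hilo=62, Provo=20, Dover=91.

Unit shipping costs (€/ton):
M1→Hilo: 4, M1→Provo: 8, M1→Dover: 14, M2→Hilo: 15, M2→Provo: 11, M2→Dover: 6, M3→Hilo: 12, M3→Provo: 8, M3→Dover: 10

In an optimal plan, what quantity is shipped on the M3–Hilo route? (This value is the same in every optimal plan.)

28

Solving gives:
  M1->Hilo: 34 × €4 = €136
  M2->Dover: 19 × €6 = €114
  M3->Hilo: 28 × €12 = €336
  M3->Provo: 20 × €8 = €160
  M3->Dover: 72 × €10 = €720
Total cost = €1466.
So M3→Hilo carries 28 tons.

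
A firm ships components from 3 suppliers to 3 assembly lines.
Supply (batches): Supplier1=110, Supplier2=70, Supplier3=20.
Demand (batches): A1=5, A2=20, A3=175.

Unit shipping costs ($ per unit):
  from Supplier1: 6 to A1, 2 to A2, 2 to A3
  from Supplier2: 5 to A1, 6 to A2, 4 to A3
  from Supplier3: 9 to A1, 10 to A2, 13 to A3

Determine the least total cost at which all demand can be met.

Optimal allocation:
  Supplier1->A2: 5 × $2 = $10
  Supplier1->A3: 105 × $2 = $210
  Supplier2->A3: 70 × $4 = $280
  Supplier3->A1: 5 × $9 = $45
  Supplier3->A2: 15 × $10 = $150
Total = 10 + 210 + 280 + 45 + 150 = $695.

695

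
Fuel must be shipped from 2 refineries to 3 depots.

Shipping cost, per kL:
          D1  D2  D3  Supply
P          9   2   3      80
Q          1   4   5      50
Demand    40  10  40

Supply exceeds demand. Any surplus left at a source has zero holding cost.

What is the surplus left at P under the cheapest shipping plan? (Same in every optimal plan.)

An optimal plan:
  P to D2: 10 × 2 = 20
  P to D3: 40 × 3 = 120
  Q to D1: 40 × 1 = 40
Total cost = 180.
P ships 50 of its 80, leaving 30.

30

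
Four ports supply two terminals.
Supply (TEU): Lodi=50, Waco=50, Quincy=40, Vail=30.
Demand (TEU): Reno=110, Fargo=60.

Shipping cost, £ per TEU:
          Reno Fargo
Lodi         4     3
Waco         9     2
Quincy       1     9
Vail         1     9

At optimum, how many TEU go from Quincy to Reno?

40

The minimum-cost plan:
  Lodi to Reno: 40 × £4 = £160
  Lodi to Fargo: 10 × £3 = £30
  Waco to Fargo: 50 × £2 = £100
  Quincy to Reno: 40 × £1 = £40
  Vail to Reno: 30 × £1 = £30
Total cost = £360.
So Quincy→Reno carries 40 TEU.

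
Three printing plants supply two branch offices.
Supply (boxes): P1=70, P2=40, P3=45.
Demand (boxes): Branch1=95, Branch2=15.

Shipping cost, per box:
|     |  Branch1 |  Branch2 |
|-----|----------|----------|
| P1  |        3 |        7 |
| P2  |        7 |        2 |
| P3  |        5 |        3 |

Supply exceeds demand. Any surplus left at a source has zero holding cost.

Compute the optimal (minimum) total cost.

One minimum-cost allocation:
  P1->Branch1: 70 × 3 = 210
  P2->Branch2: 15 × 2 = 30
  P3->Branch1: 25 × 5 = 125
Total = 210 + 30 + 125 = 365.
(Supply check: P1 ships 70; P2 ships 15; P3 ships 25.)

365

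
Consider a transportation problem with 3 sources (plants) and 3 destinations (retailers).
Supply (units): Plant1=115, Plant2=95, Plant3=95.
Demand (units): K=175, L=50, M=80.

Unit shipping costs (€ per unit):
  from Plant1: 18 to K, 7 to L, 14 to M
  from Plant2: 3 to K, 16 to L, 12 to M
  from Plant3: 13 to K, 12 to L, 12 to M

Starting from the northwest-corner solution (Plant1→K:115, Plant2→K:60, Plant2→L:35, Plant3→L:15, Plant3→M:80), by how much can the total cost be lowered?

Current plan cost = 115·18 + 60·3 + 35·16 + 15·12 + 80·12 = €3950.
Optimal plan:
  Plant1 to L: 50 × €7 = €350
  Plant1 to M: 65 × €14 = €910
  Plant2 to K: 95 × €3 = €285
  Plant3 to K: 80 × €13 = €1040
  Plant3 to M: 15 × €12 = €180
Optimal cost = €2765.
Saving = 3950 − 2765 = €1185.

1185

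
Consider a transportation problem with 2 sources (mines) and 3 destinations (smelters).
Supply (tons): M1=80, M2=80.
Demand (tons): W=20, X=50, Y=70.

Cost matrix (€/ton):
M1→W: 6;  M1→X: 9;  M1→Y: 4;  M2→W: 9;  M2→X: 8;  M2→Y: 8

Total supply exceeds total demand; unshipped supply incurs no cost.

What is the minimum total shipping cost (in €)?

One minimum-cost allocation:
  M1->W: 10 × €6 = €60
  M1->Y: 70 × €4 = €280
  M2->W: 10 × €9 = €90
  M2->X: 50 × €8 = €400
Total = 60 + 280 + 90 + 400 = €830.

830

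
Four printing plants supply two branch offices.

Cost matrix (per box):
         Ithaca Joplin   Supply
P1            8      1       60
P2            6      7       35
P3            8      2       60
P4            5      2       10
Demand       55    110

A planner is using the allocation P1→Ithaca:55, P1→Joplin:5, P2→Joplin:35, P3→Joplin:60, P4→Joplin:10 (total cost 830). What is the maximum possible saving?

330

Current plan cost = 55·8 + 5·1 + 35·7 + 60·2 + 10·2 = 830.
Optimal plan:
  P1->Joplin: 60 × 1 = 60
  P2->Ithaca: 35 × 6 = 210
  P3->Ithaca: 10 × 8 = 80
  P3->Joplin: 50 × 2 = 100
  P4->Ithaca: 10 × 5 = 50
Optimal cost = 500.
Saving = 830 − 500 = 330.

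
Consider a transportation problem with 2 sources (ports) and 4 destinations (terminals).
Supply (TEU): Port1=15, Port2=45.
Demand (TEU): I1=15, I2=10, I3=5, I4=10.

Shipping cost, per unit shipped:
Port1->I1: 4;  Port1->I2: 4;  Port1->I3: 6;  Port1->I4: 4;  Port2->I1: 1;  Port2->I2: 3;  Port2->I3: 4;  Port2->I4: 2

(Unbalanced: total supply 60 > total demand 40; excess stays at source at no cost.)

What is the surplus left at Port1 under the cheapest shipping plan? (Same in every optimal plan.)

Minimum-cost shipments:
  Port2 to I1: 15 × 1 = 15
  Port2 to I2: 10 × 3 = 30
  Port2 to I3: 5 × 4 = 20
  Port2 to I4: 10 × 2 = 20
Total cost = 85.
Port1 ships 0 of its 15, leaving 15.

15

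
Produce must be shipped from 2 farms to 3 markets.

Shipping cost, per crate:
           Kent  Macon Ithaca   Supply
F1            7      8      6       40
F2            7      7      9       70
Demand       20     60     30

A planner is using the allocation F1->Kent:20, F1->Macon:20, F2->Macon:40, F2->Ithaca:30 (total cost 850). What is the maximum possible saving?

Current plan cost = 20·7 + 20·8 + 40·7 + 30·9 = 850.
Optimal plan:
  F1→Kent: 10 × 7 = 70
  F1→Ithaca: 30 × 6 = 180
  F2→Kent: 10 × 7 = 70
  F2→Macon: 60 × 7 = 420
Optimal cost = 740.
Saving = 850 − 740 = 110.

110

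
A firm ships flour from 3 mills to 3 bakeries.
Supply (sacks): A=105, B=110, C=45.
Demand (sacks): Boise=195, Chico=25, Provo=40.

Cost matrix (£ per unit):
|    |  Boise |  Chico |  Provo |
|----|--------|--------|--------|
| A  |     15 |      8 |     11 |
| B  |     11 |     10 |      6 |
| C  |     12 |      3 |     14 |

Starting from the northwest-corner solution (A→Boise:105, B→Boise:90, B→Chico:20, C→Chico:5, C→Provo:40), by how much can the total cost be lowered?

440

Current plan cost = 105·15 + 90·11 + 20·10 + 5·3 + 40·14 = £3340.
Optimal plan:
  A->Boise: 105 × £15 = £1575
  B->Boise: 70 × £11 = £770
  B->Provo: 40 × £6 = £240
  C->Boise: 20 × £12 = £240
  C->Chico: 25 × £3 = £75
Optimal cost = £2900.
Saving = 3340 − 2900 = £440.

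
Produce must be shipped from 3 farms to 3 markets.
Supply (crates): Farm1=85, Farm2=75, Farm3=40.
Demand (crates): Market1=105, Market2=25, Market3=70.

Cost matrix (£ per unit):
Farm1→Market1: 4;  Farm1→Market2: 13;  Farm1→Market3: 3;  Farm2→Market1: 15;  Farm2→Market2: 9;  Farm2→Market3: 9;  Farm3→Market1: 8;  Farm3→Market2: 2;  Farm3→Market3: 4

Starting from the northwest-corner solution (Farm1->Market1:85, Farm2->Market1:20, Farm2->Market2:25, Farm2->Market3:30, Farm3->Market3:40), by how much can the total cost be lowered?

80

Current plan cost = 85·4 + 20·15 + 25·9 + 30·9 + 40·4 = £1295.
Optimal plan:
  Farm1->Market1: 85 × £4 = £340
  Farm2->Market1: 5 × £15 = £75
  Farm2->Market3: 70 × £9 = £630
  Farm3->Market1: 15 × £8 = £120
  Farm3->Market2: 25 × £2 = £50
Optimal cost = £1215.
Saving = 1295 − 1215 = £80.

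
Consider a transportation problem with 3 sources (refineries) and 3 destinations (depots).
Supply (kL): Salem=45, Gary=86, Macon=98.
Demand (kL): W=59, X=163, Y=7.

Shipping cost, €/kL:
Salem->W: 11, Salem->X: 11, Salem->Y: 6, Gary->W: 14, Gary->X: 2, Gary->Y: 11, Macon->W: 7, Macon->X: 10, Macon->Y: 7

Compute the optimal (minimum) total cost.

1435

An optimal shipping plan:
  Salem–X: 38 × €11 = €418
  Salem–Y: 7 × €6 = €42
  Gary–X: 86 × €2 = €172
  Macon–W: 59 × €7 = €413
  Macon–X: 39 × €10 = €390
Total = 418 + 42 + 172 + 413 + 390 = €1435.
(Supply check: Salem ships 45; Gary ships 86; Macon ships 98.)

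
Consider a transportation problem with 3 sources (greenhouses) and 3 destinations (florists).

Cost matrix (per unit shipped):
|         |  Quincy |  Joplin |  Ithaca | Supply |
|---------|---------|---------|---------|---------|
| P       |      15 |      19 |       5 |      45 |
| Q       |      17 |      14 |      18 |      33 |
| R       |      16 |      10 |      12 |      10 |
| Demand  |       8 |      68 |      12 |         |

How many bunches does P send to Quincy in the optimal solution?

8

Solving gives:
  P–Quincy: 8 × 15 = 120
  P–Joplin: 25 × 19 = 475
  P–Ithaca: 12 × 5 = 60
  Q–Joplin: 33 × 14 = 462
  R–Joplin: 10 × 10 = 100
Total cost = 1217.
So P→Quincy carries 8 bunches.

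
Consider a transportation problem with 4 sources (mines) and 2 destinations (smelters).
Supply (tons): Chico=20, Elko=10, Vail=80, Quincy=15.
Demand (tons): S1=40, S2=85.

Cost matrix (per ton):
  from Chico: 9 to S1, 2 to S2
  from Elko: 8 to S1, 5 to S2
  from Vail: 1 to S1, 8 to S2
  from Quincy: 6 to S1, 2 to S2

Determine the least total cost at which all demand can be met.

One minimum-cost allocation:
  Chico–S2: 20 tons
  Elko–S2: 10 tons
  Vail–S1: 40 tons
  Vail–S2: 40 tons
  Quincy–S2: 15 tons
Total cost = 480.

480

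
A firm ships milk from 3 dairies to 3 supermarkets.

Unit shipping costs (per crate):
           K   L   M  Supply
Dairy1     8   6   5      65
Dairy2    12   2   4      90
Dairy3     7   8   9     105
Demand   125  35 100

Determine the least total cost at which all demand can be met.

1410

An optimal shipping plan:
  Dairy1–K: 20 × 8 = 160
  Dairy1–M: 45 × 5 = 225
  Dairy2–L: 35 × 2 = 70
  Dairy2–M: 55 × 4 = 220
  Dairy3–K: 105 × 7 = 735
Total = 160 + 225 + 70 + 220 + 735 = 1410.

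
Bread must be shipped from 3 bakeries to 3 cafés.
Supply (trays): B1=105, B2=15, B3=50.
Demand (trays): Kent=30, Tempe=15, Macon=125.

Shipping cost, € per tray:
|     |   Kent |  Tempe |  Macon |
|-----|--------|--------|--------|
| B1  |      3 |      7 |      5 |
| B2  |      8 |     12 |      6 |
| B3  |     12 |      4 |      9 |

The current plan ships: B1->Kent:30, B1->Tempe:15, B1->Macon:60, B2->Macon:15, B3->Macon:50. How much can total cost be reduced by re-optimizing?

105

Current plan cost = 30·3 + 15·7 + 60·5 + 15·6 + 50·9 = €1035.
Optimal plan:
  B1–Kent: 30 × €3 = €90
  B1–Macon: 75 × €5 = €375
  B2–Macon: 15 × €6 = €90
  B3–Tempe: 15 × €4 = €60
  B3–Macon: 35 × €9 = €315
Optimal cost = €930.
Saving = 1035 − 930 = €105.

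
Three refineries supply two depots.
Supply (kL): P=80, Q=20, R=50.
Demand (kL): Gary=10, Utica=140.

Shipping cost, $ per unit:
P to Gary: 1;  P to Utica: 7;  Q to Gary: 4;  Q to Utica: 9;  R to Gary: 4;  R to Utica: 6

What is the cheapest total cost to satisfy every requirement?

980

An optimal shipping plan:
  P→Gary: 10 × $1 = $10
  P→Utica: 70 × $7 = $490
  Q→Utica: 20 × $9 = $180
  R→Utica: 50 × $6 = $300
Total = 10 + 490 + 180 + 300 = $980.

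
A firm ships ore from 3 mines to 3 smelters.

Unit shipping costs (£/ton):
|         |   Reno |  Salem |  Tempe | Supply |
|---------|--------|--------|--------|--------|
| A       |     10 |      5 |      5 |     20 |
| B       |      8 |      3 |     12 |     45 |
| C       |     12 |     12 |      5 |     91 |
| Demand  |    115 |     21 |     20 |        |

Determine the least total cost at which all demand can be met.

1407

Optimal allocation:
  A→Salem: 20 × £5 = £100
  B→Reno: 44 × £8 = £352
  B→Salem: 1 × £3 = £3
  C→Reno: 71 × £12 = £852
  C→Tempe: 20 × £5 = £100
Total = 100 + 352 + 3 + 852 + 100 = £1407.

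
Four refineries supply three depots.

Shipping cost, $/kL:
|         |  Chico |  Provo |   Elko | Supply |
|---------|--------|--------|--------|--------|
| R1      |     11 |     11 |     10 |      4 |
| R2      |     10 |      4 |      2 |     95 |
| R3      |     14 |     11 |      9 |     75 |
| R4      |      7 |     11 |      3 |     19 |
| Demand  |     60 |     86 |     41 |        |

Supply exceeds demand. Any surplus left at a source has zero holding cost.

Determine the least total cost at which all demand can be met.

1345

An optimal shipping plan:
  R1–Chico: 4 kL
  R2–Provo: 86 kL
  R2–Elko: 9 kL
  R3–Chico: 37 kL
  R3–Elko: 32 kL
  R4–Chico: 19 kL
Total cost = $1345.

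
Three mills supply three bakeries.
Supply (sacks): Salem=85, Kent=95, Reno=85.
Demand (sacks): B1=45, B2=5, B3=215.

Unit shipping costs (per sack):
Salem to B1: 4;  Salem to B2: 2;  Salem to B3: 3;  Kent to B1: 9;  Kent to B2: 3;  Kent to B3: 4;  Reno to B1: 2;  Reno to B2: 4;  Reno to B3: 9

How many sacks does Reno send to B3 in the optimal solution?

35

Optimal shipments:
  Salem to B3: 85 × 3 = 255
  Kent to B3: 95 × 4 = 380
  Reno to B1: 45 × 2 = 90
  Reno to B2: 5 × 4 = 20
  Reno to B3: 35 × 9 = 315
Total cost = 1060.
So Reno→B3 carries 35 sacks.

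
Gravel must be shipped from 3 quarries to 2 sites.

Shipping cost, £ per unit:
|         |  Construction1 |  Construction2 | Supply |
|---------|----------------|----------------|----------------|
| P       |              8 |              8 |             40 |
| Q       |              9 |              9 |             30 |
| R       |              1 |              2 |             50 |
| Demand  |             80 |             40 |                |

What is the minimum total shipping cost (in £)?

640

Optimal allocation:
  P->Construction1: 30 × £8 = £240
  P->Construction2: 10 × £8 = £80
  Q->Construction2: 30 × £9 = £270
  R->Construction1: 50 × £1 = £50
Total = 240 + 80 + 270 + 50 = £640.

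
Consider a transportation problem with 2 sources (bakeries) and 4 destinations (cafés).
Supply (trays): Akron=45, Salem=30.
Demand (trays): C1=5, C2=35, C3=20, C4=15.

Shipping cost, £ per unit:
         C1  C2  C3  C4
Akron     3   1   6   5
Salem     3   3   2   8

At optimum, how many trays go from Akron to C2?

30

The minimum-cost plan:
  Akron to C2: 30 × £1 = £30
  Akron to C4: 15 × £5 = £75
  Salem to C1: 5 × £3 = £15
  Salem to C2: 5 × £3 = £15
  Salem to C3: 20 × £2 = £40
Total cost = £175.
So Akron→C2 carries 30 trays.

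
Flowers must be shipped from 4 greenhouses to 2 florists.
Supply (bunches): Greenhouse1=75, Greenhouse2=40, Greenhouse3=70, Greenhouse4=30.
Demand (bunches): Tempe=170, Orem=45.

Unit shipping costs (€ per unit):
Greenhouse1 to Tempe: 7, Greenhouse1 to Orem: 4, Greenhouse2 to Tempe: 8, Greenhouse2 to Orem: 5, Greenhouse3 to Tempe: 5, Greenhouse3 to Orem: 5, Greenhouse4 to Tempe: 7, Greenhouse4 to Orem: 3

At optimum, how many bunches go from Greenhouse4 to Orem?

30

Solving gives:
  Greenhouse1->Tempe: 60 × €7 = €420
  Greenhouse1->Orem: 15 × €4 = €60
  Greenhouse2->Tempe: 40 × €8 = €320
  Greenhouse3->Tempe: 70 × €5 = €350
  Greenhouse4->Orem: 30 × €3 = €90
Total cost = €1240.
So Greenhouse4→Orem carries 30 bunches.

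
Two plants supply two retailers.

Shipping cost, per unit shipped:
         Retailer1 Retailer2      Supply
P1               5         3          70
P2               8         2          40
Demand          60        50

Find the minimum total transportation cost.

One minimum-cost allocation:
  P1–Retailer1: 60 × 5 = 300
  P1–Retailer2: 10 × 3 = 30
  P2–Retailer2: 40 × 2 = 80
Total = 300 + 30 + 80 = 410.

410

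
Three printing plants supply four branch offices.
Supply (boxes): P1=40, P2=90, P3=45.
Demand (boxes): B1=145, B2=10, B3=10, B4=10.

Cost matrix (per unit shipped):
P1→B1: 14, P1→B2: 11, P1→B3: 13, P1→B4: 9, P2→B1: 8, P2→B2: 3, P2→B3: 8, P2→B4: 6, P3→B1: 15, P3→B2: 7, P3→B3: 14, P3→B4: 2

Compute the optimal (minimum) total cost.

1735

Optimal allocation:
  P1–B1: 30 × 14 = 420
  P1–B3: 10 × 13 = 130
  P2–B1: 90 × 8 = 720
  P3–B1: 25 × 15 = 375
  P3–B2: 10 × 7 = 70
  P3–B4: 10 × 2 = 20
Total = 420 + 130 + 720 + 375 + 70 + 20 = 1735.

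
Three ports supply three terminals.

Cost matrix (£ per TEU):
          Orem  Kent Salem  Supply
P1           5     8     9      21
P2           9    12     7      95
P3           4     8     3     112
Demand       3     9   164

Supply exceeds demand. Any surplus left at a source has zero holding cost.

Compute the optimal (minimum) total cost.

787

Optimal allocation:
  P1→Orem: 3 × £5 = £15
  P1→Kent: 9 × £8 = £72
  P2→Salem: 52 × £7 = £364
  P3→Salem: 112 × £3 = £336
Total = 15 + 72 + 364 + 336 = £787.
(Supply check: P1 ships 12; P2 ships 52; P3 ships 112.)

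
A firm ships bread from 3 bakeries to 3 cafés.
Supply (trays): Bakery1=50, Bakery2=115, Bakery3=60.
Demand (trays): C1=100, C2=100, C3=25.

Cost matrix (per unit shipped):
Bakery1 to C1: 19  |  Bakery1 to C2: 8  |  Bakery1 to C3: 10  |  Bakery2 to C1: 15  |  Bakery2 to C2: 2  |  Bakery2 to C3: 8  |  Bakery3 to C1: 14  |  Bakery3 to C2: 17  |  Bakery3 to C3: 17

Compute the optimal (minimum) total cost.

One minimum-cost allocation:
  Bakery1 to C1: 25 trays
  Bakery1 to C3: 25 trays
  Bakery2 to C1: 15 trays
  Bakery2 to C2: 100 trays
  Bakery3 to C1: 60 trays
Total cost = 1990.

1990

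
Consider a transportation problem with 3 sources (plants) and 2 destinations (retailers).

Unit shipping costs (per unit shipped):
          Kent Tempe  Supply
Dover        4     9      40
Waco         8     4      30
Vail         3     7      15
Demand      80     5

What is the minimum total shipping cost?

425

Optimal allocation:
  Dover to Kent: 40 × 4 = 160
  Waco to Kent: 25 × 8 = 200
  Waco to Tempe: 5 × 4 = 20
  Vail to Kent: 15 × 3 = 45
Total = 160 + 200 + 20 + 45 = 425.
(Supply check: Dover ships 40; Waco ships 30; Vail ships 15.)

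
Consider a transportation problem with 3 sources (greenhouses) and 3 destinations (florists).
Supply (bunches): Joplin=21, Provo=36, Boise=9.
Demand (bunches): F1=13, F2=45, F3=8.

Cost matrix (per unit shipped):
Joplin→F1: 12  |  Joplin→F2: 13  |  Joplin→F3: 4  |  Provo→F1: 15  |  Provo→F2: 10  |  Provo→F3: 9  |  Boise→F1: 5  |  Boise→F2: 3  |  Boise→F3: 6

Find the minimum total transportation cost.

One minimum-cost allocation:
  Joplin→F1: 13 × 12 = 156
  Joplin→F3: 8 × 4 = 32
  Provo→F2: 36 × 10 = 360
  Boise→F2: 9 × 3 = 27
Total = 156 + 32 + 360 + 27 = 575.
(Supply check: Joplin ships 21; Provo ships 36; Boise ships 9.)

575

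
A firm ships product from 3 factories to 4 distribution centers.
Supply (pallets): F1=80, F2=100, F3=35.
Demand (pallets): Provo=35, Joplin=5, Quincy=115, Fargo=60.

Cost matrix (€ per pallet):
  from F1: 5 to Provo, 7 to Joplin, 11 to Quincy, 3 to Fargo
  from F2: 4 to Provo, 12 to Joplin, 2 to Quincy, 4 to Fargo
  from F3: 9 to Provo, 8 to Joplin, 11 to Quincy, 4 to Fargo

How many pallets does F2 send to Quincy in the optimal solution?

100

Solving gives:
  F1→Provo: 35 pallets
  F1→Joplin: 5 pallets
  F1→Fargo: 40 pallets
  F2→Quincy: 100 pallets
  F3→Quincy: 15 pallets
  F3→Fargo: 20 pallets
Total cost = €775.
So F2→Quincy carries 100 pallets.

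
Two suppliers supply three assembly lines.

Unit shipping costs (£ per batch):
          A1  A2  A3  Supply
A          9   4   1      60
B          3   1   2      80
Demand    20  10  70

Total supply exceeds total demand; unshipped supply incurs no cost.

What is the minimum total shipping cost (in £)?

150

An optimal shipping plan:
  A->A3: 60 × £1 = £60
  B->A1: 20 × £3 = £60
  B->A2: 10 × £1 = £10
  B->A3: 10 × £2 = £20
Total = 60 + 60 + 10 + 20 = £150.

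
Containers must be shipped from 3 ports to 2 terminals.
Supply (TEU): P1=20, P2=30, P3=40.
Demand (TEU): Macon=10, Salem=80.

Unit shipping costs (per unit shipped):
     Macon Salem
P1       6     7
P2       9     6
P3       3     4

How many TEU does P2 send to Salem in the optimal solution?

The minimum-cost plan:
  P1->Macon: 10 × 6 = 60
  P1->Salem: 10 × 7 = 70
  P2->Salem: 30 × 6 = 180
  P3->Salem: 40 × 4 = 160
Total cost = 470.
So P2→Salem carries 30 TEU.

30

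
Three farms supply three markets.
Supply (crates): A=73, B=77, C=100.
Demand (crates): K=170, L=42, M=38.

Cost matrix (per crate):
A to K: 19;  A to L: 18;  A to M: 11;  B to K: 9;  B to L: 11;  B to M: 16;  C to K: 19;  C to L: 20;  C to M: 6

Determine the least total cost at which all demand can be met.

3444

An optimal shipping plan:
  A–K: 31 × 19 = 589
  A–L: 42 × 18 = 756
  B–K: 77 × 9 = 693
  C–K: 62 × 19 = 1178
  C–M: 38 × 6 = 228
Total = 589 + 756 + 693 + 1178 + 228 = 3444.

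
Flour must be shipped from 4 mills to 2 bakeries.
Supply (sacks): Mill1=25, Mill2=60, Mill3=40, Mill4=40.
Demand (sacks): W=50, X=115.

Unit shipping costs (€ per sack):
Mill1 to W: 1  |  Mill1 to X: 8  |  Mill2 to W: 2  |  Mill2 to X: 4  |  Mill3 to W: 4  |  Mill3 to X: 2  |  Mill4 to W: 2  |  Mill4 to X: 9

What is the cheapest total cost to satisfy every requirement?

A cheapest plan:
  Mill1->W: 25 × €1 = €25
  Mill2->X: 60 × €4 = €240
  Mill3->X: 40 × €2 = €80
  Mill4->W: 25 × €2 = €50
  Mill4->X: 15 × €9 = €135
Total = 25 + 240 + 80 + 50 + 135 = €530.

530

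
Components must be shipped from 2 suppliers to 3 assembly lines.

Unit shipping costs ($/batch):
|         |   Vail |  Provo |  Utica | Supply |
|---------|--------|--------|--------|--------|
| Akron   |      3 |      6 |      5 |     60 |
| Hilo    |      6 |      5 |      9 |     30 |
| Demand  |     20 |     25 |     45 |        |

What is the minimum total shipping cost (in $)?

425

One minimum-cost allocation:
  Akron→Vail: 15 × $3 = $45
  Akron→Utica: 45 × $5 = $225
  Hilo→Vail: 5 × $6 = $30
  Hilo→Provo: 25 × $5 = $125
Total = 45 + 225 + 30 + 125 = $425.
(Supply check: Akron ships 60; Hilo ships 30.)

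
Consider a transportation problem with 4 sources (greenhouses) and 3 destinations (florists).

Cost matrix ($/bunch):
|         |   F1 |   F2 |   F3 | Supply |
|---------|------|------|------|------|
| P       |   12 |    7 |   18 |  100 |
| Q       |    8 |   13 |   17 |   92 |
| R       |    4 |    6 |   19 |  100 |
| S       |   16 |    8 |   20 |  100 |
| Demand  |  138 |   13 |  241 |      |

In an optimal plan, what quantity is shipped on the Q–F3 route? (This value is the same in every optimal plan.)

Solving gives:
  P to F3: 100 bunches
  Q to F1: 38 bunches
  Q to F3: 54 bunches
  R to F1: 100 bunches
  S to F2: 13 bunches
  S to F3: 87 bunches
Total cost = $5266.
So Q→F3 carries 54 bunches.

54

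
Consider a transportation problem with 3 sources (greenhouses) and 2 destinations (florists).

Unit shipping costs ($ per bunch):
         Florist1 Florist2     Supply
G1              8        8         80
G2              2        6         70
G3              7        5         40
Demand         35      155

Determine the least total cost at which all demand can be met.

1120

Optimal allocation:
  G1 to Florist2: 80 × $8 = $640
  G2 to Florist1: 35 × $2 = $70
  G2 to Florist2: 35 × $6 = $210
  G3 to Florist2: 40 × $5 = $200
Total = 640 + 70 + 210 + 200 = $1120.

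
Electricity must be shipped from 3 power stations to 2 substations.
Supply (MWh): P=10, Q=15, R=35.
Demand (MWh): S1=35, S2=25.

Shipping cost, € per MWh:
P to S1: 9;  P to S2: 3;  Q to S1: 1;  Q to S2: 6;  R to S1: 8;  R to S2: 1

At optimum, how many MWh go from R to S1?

Optimal shipments:
  P to S1: 10 × €9 = €90
  Q to S1: 15 × €1 = €15
  R to S1: 10 × €8 = €80
  R to S2: 25 × €1 = €25
Total cost = €210.
So R→S1 carries 10 MWh.

10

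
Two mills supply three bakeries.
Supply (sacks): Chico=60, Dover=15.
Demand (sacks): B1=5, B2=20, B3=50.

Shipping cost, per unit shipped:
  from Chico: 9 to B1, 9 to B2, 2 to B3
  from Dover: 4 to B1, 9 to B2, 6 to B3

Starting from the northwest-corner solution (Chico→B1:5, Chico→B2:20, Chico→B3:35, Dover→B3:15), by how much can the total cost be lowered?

Current plan cost = 5·9 + 20·9 + 35·2 + 15·6 = 385.
Optimal plan:
  Chico->B2: 10 × 9 = 90
  Chico->B3: 50 × 2 = 100
  Dover->B1: 5 × 4 = 20
  Dover->B2: 10 × 9 = 90
Optimal cost = 300.
Saving = 385 − 300 = 85.

85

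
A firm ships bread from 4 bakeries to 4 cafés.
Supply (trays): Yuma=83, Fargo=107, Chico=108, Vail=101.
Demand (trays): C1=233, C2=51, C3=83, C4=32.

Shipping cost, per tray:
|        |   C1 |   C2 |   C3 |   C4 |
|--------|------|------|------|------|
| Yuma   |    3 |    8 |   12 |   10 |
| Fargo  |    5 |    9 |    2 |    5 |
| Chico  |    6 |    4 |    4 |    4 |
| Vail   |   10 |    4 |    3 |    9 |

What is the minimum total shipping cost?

Optimal allocation:
  Yuma–C1: 83 × 3 = 249
  Fargo–C1: 74 × 5 = 370
  Fargo–C3: 33 × 2 = 66
  Chico–C1: 76 × 6 = 456
  Chico–C4: 32 × 4 = 128
  Vail–C2: 51 × 4 = 204
  Vail–C3: 50 × 3 = 150
Total = 249 + 370 + 66 + 456 + 128 + 204 + 150 = 1623.
(Supply check: Yuma ships 83; Fargo ships 107; Chico ships 108; Vail ships 101.)

1623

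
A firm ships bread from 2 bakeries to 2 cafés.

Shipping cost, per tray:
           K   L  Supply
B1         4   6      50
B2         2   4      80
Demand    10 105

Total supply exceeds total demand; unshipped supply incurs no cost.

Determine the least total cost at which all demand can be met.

510

One minimum-cost allocation:
  B1->K: 10 × 4 = 40
  B1->L: 25 × 6 = 150
  B2->L: 80 × 4 = 320
Total = 40 + 150 + 320 = 510.
(Supply check: B1 ships 35; B2 ships 80.)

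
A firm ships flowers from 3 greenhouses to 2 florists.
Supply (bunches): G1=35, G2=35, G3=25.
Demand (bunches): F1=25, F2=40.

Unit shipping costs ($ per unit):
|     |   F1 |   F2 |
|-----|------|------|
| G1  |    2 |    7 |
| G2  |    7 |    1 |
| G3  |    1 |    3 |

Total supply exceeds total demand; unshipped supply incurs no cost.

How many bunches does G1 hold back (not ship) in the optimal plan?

30

Minimum-cost shipments:
  G1→F1: 5 bunches
  G2→F2: 35 bunches
  G3→F1: 20 bunches
  G3→F2: 5 bunches
Total cost = $80.
G1 ships 5 of its 35, leaving 30.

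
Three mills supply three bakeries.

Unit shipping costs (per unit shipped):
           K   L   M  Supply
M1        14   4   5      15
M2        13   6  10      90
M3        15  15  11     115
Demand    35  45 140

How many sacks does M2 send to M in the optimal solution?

The minimum-cost plan:
  M1 to M: 15 × 5 = 75
  M2 to K: 35 × 13 = 455
  M2 to L: 45 × 6 = 270
  M2 to M: 10 × 10 = 100
  M3 to M: 115 × 11 = 1265
Total cost = 2165.
So M2→M carries 10 sacks.

10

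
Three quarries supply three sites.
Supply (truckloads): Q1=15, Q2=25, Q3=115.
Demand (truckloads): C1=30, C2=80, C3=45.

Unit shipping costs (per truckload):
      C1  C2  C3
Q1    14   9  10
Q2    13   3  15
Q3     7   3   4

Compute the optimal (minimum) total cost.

720

Optimal allocation:
  Q1→C3: 15 × 10 = 150
  Q2→C2: 25 × 3 = 75
  Q3→C1: 30 × 7 = 210
  Q3→C2: 55 × 3 = 165
  Q3→C3: 30 × 4 = 120
Total = 150 + 75 + 210 + 165 + 120 = 720.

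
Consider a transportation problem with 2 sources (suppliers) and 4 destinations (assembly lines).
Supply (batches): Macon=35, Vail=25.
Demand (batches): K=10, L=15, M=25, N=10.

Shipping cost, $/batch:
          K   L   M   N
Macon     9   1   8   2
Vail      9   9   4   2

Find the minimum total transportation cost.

A cheapest plan:
  Macon–K: 10 × $9 = $90
  Macon–L: 15 × $1 = $15
  Macon–N: 10 × $2 = $20
  Vail–M: 25 × $4 = $100
Total = 90 + 15 + 20 + 100 = $225.

225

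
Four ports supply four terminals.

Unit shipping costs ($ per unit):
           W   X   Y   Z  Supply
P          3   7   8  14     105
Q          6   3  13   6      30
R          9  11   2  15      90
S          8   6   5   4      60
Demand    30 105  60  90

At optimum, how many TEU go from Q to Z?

30

The minimum-cost plan:
  P to W: 30 × $3 = $90
  P to X: 75 × $7 = $525
  Q to Z: 30 × $6 = $180
  R to X: 30 × $11 = $330
  R to Y: 60 × $2 = $120
  S to Z: 60 × $4 = $240
Total cost = $1485.
So Q→Z carries 30 TEU.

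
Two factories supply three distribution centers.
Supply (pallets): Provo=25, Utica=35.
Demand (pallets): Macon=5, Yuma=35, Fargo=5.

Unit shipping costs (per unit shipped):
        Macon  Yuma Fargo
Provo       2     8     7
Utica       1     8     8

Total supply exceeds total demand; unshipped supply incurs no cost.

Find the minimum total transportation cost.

320

Optimal allocation:
  Provo to Yuma: 5 pallets
  Provo to Fargo: 5 pallets
  Utica to Macon: 5 pallets
  Utica to Yuma: 30 pallets
Total cost = 320.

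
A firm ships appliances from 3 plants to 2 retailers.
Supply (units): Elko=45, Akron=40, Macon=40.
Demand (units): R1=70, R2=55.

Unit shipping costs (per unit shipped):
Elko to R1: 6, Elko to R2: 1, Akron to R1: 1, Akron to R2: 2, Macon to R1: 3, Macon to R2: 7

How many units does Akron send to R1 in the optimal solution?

30

The minimum-cost plan:
  Elko–R2: 45 units
  Akron–R1: 30 units
  Akron–R2: 10 units
  Macon–R1: 40 units
Total cost = 215.
So Akron→R1 carries 30 units.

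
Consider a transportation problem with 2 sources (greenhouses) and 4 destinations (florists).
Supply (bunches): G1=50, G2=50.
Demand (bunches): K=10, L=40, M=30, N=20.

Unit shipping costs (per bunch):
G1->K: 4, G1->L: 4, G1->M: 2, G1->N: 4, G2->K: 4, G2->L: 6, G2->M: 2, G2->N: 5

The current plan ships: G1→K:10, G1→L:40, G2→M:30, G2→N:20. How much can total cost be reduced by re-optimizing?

10

Current plan cost = 10·4 + 40·4 + 30·2 + 20·5 = 360.
Optimal plan:
  G1–L: 40 × 4 = 160
  G1–N: 10 × 4 = 40
  G2–K: 10 × 4 = 40
  G2–M: 30 × 2 = 60
  G2–N: 10 × 5 = 50
Optimal cost = 350.
Saving = 360 − 350 = 10.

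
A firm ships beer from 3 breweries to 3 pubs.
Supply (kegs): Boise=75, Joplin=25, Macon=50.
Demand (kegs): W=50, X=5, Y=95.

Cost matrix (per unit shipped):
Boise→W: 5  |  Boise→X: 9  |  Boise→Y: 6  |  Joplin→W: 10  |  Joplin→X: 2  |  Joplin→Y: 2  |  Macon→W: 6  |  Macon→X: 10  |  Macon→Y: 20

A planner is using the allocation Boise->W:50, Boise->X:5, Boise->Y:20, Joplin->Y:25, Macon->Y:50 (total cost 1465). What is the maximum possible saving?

Current plan cost = 50·5 + 5·9 + 20·6 + 25·2 + 50·20 = 1465.
Optimal plan:
  Boise to Y: 75 kegs
  Joplin to X: 5 kegs
  Joplin to Y: 20 kegs
  Macon to W: 50 kegs
Optimal cost = 800.
Saving = 1465 − 800 = 665.

665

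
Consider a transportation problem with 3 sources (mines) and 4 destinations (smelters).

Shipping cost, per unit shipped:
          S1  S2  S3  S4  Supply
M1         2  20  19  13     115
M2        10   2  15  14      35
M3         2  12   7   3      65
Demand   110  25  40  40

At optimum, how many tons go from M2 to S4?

The minimum-cost plan:
  M1->S1: 110 × 2 = 220
  M1->S4: 5 × 13 = 65
  M2->S2: 25 × 2 = 50
  M2->S3: 10 × 15 = 150
  M3->S3: 30 × 7 = 210
  M3->S4: 35 × 3 = 105
Total cost = 800.
The route M2→S4 is not used.

0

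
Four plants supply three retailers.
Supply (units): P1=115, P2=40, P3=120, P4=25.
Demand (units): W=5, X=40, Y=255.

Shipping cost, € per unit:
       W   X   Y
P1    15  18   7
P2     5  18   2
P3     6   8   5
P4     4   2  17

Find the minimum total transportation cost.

1585

Optimal allocation:
  P1–Y: 115 × €7 = €805
  P2–Y: 40 × €2 = €80
  P3–W: 5 × €6 = €30
  P3–X: 15 × €8 = €120
  P3–Y: 100 × €5 = €500
  P4–X: 25 × €2 = €50
Total = 805 + 80 + 30 + 120 + 500 + 50 = €1585.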